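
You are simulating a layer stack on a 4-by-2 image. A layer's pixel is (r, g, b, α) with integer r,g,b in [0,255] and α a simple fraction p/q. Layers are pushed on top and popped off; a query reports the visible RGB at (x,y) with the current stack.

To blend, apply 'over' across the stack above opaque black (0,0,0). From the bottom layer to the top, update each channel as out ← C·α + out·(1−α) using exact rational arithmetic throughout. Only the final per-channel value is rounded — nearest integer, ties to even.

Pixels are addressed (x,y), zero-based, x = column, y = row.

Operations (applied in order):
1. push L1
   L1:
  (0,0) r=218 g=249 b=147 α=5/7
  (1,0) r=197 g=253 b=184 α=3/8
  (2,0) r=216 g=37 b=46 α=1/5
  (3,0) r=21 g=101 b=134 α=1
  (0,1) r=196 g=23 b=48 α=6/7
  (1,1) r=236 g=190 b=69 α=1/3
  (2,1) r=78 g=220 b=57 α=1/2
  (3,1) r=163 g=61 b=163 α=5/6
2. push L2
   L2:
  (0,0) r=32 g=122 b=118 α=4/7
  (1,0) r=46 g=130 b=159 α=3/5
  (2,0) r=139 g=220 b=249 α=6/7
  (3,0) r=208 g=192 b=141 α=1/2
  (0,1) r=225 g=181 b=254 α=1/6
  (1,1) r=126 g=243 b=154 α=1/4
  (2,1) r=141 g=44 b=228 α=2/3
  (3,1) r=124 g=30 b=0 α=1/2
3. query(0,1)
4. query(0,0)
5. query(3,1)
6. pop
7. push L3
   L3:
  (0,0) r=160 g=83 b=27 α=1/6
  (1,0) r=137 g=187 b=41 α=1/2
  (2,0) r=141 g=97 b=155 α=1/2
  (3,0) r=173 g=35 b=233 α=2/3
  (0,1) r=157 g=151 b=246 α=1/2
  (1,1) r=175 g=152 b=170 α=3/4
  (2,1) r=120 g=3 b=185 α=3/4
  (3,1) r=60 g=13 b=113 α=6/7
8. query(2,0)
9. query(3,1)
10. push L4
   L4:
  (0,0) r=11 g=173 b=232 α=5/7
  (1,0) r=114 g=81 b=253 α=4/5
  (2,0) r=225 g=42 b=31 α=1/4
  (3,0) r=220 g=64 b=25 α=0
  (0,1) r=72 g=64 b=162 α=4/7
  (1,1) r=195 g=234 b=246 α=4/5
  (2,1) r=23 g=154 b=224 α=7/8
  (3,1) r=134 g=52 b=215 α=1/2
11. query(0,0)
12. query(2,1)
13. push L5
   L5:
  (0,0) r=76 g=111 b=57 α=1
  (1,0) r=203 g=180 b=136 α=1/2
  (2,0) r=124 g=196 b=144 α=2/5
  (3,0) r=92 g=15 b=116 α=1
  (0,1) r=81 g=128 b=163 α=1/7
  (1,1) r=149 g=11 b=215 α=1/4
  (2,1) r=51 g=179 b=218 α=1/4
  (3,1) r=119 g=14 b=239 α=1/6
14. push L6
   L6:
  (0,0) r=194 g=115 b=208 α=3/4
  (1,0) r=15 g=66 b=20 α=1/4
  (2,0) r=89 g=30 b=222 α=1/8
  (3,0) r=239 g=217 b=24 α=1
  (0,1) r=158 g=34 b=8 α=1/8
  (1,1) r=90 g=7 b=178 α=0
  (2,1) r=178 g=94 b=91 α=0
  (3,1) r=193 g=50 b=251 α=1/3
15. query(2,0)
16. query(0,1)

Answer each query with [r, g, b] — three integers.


query (0,1) [L1,L2] — begin 0,0,0
after L1 α=6/7: [168, 138/7, 288/7]
after L2 α=1/6: [355/2, 1957/42, 1609/21]
= [178, 47, 77]

query (0,0) [L1,L2] — begin 0,0,0
L1 α=5/7: [1090/7, 1245/7, 105]
L2 α=4/7: [4166/49, 7151/49, 787/7]
= [85, 146, 112]

(3,1) stack=L1,L2; from [0,0,0]:
+L1 (α=5/6) → [815/6, 305/6, 815/6]
+L2 (α=1/2) → [1559/12, 485/12, 815/12]
= [130, 40, 68]

(2,0) stack=L1,L3; from [0,0,0]:
+L1 (α=1/5) → [216/5, 37/5, 46/5]
+L3 (α=1/2) → [921/10, 261/5, 821/10]
rounded: [92, 52, 82]

at x=3,y=1 over L1,L3:
+L1 (α=5/6) → [815/6, 305/6, 815/6]
+L3 (α=6/7) → [425/6, 773/42, 4883/42]
rounded: [71, 18, 116]

(0,0) stack=L1,L3,L4; from [0,0,0]:
after L1 α=5/7: [1090/7, 1245/7, 105]
after L3 α=1/6: [1095/7, 3403/21, 92]
after L4 α=5/7: [2575/49, 24971/147, 192]
= [53, 170, 192]

at x=2,y=1 over L1,L3,L4:
after L1 α=1/2: [39, 110, 57/2]
after L3 α=3/4: [399/4, 119/4, 1167/8]
after L4 α=7/8: [1043/32, 4431/32, 13711/64]
rounded: [33, 138, 214]

at x=2,y=0 over L1,L3,L4,L5,L6:
+L1 (α=1/5) → [216/5, 37/5, 46/5]
+L3 (α=1/2) → [921/10, 261/5, 821/10]
+L4 (α=1/4) → [5013/40, 993/20, 2773/40]
+L5 (α=2/5) → [24959/200, 10819/100, 19839/200]
+L6 (α=1/8) → [192513/1600, 78733/800, 183273/1600]
= [120, 98, 115]

at x=0,y=1 over L1,L3,L4,L5,L6:
L1 α=6/7: [168, 138/7, 288/7]
L3 α=1/2: [325/2, 1195/14, 1005/7]
L4 α=4/7: [1551/14, 7169/98, 7551/49]
L5 α=1/7: [5220/49, 27779/343, 53293/343]
L6 α=1/8: [3163/28, 29445/392, 53685/392]
= [113, 75, 137]


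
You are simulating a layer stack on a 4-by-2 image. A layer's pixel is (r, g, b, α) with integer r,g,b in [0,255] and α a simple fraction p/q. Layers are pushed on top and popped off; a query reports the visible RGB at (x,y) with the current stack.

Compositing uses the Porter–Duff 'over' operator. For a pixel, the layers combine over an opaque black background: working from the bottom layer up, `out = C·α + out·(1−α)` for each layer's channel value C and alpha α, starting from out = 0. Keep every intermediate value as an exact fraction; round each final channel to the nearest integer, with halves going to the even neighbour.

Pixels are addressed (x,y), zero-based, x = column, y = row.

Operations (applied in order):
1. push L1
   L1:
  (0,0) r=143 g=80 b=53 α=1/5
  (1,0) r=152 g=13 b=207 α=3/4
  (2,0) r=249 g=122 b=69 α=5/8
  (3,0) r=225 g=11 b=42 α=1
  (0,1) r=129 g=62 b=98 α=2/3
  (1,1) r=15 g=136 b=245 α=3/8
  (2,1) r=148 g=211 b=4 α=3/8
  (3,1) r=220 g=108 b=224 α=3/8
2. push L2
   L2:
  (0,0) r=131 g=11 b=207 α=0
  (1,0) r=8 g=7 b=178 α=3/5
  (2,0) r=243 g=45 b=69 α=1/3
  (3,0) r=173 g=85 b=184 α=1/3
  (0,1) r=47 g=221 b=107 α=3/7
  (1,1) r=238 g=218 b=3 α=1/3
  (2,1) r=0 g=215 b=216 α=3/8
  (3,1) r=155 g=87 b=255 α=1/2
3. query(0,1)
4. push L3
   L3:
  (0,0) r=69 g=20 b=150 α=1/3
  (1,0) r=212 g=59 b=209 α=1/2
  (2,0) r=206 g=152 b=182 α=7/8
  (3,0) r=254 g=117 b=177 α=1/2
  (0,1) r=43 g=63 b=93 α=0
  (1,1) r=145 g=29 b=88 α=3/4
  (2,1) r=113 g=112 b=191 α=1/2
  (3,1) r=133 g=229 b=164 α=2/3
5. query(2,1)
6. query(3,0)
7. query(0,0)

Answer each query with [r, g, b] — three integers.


query (0,1) [L1,L2] — begin 0,0,0
L1 α=2/3: [86, 124/3, 196/3]
L2 α=3/7: [485/7, 355/3, 1747/21]
→ [69, 118, 83]

query (2,1) [L1,L2,L3] — begin 0,0,0
after L1 α=3/8: [111/2, 633/8, 3/2]
after L2 α=3/8: [555/16, 8325/64, 1311/16]
after L3 α=1/2: [2363/32, 15493/128, 4367/32]
rounded: [74, 121, 136]

at x=3,y=0 over L1,L2,L3:
after L1 α=1: [225, 11, 42]
after L2 α=1/3: [623/3, 107/3, 268/3]
after L3 α=1/2: [1385/6, 229/3, 799/6]
→ [231, 76, 133]

at x=0,y=0 over L1,L2,L3:
+L1 (α=1/5) → [143/5, 16, 53/5]
+L2 (α=0) → [143/5, 16, 53/5]
+L3 (α=1/3) → [631/15, 52/3, 856/15]
→ [42, 17, 57]


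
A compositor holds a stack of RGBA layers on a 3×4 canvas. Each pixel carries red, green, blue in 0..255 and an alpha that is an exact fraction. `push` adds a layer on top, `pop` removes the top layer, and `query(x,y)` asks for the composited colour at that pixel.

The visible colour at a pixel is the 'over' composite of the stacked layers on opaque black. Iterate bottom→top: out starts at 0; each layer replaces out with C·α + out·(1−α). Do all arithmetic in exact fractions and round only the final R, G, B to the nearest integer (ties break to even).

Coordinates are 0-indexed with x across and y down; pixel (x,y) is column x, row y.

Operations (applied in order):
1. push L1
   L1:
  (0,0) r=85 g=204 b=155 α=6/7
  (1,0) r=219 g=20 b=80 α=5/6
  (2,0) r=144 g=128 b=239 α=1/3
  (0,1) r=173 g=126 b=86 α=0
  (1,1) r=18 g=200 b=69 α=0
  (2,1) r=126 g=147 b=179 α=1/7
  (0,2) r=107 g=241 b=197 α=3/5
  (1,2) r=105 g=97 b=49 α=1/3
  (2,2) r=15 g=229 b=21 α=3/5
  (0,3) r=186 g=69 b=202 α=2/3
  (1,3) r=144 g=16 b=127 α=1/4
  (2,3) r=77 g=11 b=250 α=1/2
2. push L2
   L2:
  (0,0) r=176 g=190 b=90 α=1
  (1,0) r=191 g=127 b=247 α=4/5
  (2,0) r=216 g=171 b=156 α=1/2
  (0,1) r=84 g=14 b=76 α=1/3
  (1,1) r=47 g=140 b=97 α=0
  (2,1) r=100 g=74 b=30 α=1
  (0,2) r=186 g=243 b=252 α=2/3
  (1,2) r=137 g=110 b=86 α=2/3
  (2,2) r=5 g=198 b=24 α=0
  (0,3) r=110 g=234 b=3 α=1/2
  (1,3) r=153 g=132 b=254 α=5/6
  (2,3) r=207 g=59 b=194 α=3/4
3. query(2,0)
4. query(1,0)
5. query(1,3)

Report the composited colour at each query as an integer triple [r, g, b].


(2,0) stack=L1,L2; from [0,0,0]:
after L1 α=1/3: [48, 128/3, 239/3]
after L2 α=1/2: [132, 641/6, 707/6]
→ [132, 107, 118]

at x=1,y=0 over L1,L2:
+L1 (α=5/6) → [365/2, 50/3, 200/3]
+L2 (α=4/5) → [1893/10, 1574/15, 3164/15]
rounded: [189, 105, 211]

(1,3) stack=L1,L2; from [0,0,0]:
after L1 α=1/4: [36, 4, 127/4]
after L2 α=5/6: [267/2, 332/3, 5207/24]
rounded: [134, 111, 217]


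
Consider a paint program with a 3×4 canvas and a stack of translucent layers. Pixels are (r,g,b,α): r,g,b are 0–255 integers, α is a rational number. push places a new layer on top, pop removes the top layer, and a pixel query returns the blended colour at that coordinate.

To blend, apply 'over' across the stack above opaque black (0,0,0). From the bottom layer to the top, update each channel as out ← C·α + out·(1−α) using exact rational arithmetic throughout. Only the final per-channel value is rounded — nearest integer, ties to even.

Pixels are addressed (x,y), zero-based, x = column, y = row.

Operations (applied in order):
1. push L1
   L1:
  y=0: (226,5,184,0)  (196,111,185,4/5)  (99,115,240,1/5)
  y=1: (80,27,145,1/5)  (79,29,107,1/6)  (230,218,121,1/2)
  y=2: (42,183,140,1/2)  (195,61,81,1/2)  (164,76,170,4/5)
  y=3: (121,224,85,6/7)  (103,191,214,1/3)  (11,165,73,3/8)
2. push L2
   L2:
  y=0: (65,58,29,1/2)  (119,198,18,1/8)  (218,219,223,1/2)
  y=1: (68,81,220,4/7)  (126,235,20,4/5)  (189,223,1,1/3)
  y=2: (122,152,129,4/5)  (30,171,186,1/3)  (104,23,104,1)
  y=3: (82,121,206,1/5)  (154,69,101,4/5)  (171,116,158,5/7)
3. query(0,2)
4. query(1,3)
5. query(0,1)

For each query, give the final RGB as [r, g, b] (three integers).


at x=0,y=2 over L1,L2:
+L1 (α=1/2) → [21, 183/2, 70]
+L2 (α=4/5) → [509/5, 1399/10, 586/5]
rounded: [102, 140, 117]

at x=1,y=3 over L1,L2:
after L1 α=1/3: [103/3, 191/3, 214/3]
after L2 α=4/5: [1951/15, 1019/15, 1426/15]
→ [130, 68, 95]

query (0,1) [L1,L2] — begin 0,0,0
L1 α=1/5: [16, 27/5, 29]
L2 α=4/7: [320/7, 243/5, 967/7]
→ [46, 49, 138]


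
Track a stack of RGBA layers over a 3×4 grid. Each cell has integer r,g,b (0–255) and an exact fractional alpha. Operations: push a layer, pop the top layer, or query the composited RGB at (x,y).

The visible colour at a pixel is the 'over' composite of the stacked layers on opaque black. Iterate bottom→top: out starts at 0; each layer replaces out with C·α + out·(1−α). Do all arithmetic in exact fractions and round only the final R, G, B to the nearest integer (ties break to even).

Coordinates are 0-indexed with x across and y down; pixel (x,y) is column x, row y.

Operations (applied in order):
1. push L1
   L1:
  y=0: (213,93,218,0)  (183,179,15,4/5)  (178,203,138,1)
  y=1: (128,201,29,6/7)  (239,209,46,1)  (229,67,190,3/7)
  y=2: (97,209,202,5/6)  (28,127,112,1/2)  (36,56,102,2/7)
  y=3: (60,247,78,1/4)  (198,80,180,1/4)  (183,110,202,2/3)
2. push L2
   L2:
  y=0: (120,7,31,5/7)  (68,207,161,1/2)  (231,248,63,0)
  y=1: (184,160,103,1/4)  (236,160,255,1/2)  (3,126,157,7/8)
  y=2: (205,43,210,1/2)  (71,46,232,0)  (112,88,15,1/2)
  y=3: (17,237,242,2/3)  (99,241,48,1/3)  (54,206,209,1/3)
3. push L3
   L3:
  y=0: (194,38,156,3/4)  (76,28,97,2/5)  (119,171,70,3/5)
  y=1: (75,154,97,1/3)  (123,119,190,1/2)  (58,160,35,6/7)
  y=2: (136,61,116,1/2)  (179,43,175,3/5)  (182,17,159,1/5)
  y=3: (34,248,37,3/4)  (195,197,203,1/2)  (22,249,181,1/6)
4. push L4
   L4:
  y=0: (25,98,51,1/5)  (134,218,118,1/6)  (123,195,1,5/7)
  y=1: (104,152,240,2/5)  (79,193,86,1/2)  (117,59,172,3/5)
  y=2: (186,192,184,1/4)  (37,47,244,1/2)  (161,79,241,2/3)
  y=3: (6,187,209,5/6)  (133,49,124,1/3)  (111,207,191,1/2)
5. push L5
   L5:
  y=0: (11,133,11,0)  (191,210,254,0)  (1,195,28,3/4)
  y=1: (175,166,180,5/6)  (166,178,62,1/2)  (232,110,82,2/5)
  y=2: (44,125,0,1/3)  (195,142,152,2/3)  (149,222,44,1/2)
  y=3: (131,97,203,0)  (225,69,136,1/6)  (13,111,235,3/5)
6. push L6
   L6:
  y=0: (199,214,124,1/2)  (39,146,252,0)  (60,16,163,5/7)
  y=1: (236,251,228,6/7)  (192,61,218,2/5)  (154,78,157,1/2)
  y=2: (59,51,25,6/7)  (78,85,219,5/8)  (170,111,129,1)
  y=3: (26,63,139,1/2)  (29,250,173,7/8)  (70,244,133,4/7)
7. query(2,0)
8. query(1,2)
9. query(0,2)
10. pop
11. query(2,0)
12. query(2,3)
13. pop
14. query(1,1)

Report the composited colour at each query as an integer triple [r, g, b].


(2,0) stack=L1,L2,L3,L4,L5,L6; from [0,0,0]:
after L1 α=1: [178, 203, 138]
after L2 α=0: [178, 203, 138]
after L3 α=3/5: [713/5, 919/5, 486/5]
after L4 α=5/7: [643/5, 959/5, 997/35]
after L5 α=3/4: [329/10, 971/5, 3937/140]
after L6 α=5/7: [1829/35, 2342/35, 60987/490]
rounded: [52, 67, 124]

at x=1,y=2 over L1,L2,L3,L4,L5,L6:
L1 α=1/2: [14, 127/2, 56]
L2 α=0: [14, 127/2, 56]
L3 α=3/5: [113, 256/5, 637/5]
L4 α=1/2: [75, 491/10, 1857/10]
L5 α=2/3: [155, 3331/30, 4897/30]
L6 α=5/8: [855/8, 7581/80, 15847/80]
= [107, 95, 198]

at x=0,y=2 over L1,L2,L3,L4,L5,L6:
after L1 α=5/6: [485/6, 1045/6, 505/3]
after L2 α=1/2: [1715/12, 1303/12, 1135/6]
after L3 α=1/2: [3347/24, 2035/24, 1831/12]
after L4 α=1/4: [4835/32, 3571/32, 2567/16]
after L5 α=1/3: [5539/48, 1857/16, 2567/24]
after L6 α=6/7: [22531/336, 6753/112, 881/24]
= [67, 60, 37]

(2,0) stack=L1,L2,L3,L4,L5; from [0,0,0]:
+L1 (α=1) → [178, 203, 138]
+L2 (α=0) → [178, 203, 138]
+L3 (α=3/5) → [713/5, 919/5, 486/5]
+L4 (α=5/7) → [643/5, 959/5, 997/35]
+L5 (α=3/4) → [329/10, 971/5, 3937/140]
= [33, 194, 28]

at x=2,y=3 over L1,L2,L3,L4,L5:
L1 α=2/3: [122, 220/3, 404/3]
L2 α=1/3: [298/3, 1058/9, 1435/9]
L3 α=1/6: [778/9, 7531/54, 4402/27]
L4 α=1/2: [1777/18, 18709/108, 9559/54]
L5 α=3/5: [2128/45, 36691/270, 28594/135]
rounded: [47, 136, 212]

(1,1) stack=L1,L2,L3,L4; from [0,0,0]:
L1 α=1: [239, 209, 46]
L2 α=1/2: [475/2, 369/2, 301/2]
L3 α=1/2: [721/4, 607/4, 681/4]
L4 α=1/2: [1037/8, 1379/8, 1025/8]
→ [130, 172, 128]


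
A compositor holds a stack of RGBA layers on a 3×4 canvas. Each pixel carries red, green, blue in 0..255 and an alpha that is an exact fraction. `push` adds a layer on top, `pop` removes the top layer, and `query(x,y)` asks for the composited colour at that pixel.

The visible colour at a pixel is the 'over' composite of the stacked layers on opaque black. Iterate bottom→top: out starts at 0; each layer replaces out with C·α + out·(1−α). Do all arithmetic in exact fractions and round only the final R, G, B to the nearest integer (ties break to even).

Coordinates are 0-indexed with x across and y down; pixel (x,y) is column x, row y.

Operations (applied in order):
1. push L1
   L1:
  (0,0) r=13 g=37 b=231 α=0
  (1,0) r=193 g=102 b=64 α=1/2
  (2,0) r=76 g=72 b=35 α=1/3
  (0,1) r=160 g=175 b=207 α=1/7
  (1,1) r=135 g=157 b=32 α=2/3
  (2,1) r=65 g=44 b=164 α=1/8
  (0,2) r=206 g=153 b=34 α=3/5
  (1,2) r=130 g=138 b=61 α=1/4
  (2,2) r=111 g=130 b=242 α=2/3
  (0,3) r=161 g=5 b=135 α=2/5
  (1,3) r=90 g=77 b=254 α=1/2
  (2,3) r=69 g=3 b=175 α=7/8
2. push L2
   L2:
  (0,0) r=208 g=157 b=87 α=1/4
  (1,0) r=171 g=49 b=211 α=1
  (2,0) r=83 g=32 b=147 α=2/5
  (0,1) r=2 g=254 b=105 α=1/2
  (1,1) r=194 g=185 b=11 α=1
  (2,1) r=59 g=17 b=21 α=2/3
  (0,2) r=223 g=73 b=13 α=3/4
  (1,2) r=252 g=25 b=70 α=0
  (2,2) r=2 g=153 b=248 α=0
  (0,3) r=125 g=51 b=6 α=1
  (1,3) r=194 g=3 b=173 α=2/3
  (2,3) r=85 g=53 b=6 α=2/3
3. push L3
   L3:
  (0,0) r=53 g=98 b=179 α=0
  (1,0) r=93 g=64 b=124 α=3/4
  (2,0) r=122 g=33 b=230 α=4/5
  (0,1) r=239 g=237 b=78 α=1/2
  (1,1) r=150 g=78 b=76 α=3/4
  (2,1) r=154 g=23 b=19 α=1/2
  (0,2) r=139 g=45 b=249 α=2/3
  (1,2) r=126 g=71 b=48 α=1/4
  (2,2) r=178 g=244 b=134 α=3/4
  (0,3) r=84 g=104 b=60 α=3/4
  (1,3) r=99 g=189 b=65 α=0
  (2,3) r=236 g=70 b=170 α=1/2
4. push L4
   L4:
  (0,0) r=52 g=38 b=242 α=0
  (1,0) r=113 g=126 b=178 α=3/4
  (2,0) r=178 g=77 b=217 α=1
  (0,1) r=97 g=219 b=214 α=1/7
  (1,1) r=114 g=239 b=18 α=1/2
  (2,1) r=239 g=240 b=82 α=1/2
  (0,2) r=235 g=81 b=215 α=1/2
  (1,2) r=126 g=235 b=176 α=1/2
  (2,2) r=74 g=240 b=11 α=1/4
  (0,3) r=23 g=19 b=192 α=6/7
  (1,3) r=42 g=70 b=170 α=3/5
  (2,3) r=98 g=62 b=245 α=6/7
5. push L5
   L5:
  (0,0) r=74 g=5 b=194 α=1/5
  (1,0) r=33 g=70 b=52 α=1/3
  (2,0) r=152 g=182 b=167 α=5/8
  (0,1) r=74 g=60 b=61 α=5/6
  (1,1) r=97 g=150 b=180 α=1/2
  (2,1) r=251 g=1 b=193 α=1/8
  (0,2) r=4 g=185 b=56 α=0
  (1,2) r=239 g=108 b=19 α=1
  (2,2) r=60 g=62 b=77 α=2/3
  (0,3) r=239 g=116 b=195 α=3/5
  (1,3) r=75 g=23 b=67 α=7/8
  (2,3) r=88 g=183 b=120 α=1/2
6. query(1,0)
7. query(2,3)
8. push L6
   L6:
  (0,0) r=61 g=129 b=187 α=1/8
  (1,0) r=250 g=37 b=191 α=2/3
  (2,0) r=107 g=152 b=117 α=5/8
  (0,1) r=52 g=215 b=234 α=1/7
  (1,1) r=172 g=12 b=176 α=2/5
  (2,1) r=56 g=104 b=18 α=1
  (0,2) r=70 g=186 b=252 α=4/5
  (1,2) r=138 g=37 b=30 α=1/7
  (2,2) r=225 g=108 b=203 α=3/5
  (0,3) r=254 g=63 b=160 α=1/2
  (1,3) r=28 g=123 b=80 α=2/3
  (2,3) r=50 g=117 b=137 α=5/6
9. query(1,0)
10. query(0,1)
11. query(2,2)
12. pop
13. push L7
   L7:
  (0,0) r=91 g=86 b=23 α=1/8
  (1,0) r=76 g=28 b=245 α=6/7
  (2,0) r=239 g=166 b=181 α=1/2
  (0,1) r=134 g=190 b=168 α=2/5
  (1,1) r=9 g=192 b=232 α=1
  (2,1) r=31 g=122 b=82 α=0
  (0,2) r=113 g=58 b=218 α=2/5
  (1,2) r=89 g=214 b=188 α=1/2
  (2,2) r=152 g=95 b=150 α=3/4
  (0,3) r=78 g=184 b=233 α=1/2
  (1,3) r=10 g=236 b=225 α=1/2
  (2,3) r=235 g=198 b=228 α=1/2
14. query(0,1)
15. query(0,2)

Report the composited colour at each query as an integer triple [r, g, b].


at x=1,y=0 over L1,L2,L3,L4,L5:
+L1 (α=1/2) → [193/2, 51, 32]
+L2 (α=1) → [171, 49, 211]
+L3 (α=3/4) → [225/2, 241/4, 583/4]
+L4 (α=3/4) → [903/8, 1753/16, 2719/16]
+L5 (α=1/3) → [345/4, 771/8, 1045/8]
= [86, 96, 131]

at x=2,y=3 over L1,L2,L3,L4,L5:
L1 α=7/8: [483/8, 21/8, 1225/8]
L2 α=2/3: [1843/24, 869/24, 1321/24]
L3 α=1/2: [7507/48, 2549/48, 5401/48]
L4 α=6/7: [35731/336, 2915/48, 75961/336]
L5 α=1/2: [65299/672, 11699/96, 116281/672]
→ [97, 122, 173]

(1,0) stack=L1,L2,L3,L4,L5,L6; from [0,0,0]:
+L1 (α=1/2) → [193/2, 51, 32]
+L2 (α=1) → [171, 49, 211]
+L3 (α=3/4) → [225/2, 241/4, 583/4]
+L4 (α=3/4) → [903/8, 1753/16, 2719/16]
+L5 (α=1/3) → [345/4, 771/8, 1045/8]
+L6 (α=2/3) → [2345/12, 1363/24, 1367/8]
rounded: [195, 57, 171]

query (0,1) [L1,L2,L3,L4,L5,L6] — begin 0,0,0
+L1 (α=1/7) → [160/7, 25, 207/7]
+L2 (α=1/2) → [87/7, 279/2, 471/7]
+L3 (α=1/2) → [880/7, 753/4, 1017/14]
+L4 (α=1/7) → [5959/49, 2697/14, 4549/49]
+L5 (α=5/6) → [24089/294, 2299/28, 3249/49]
+L6 (α=1/7) → [26637/343, 9907/98, 30960/343]
= [78, 101, 90]

(2,2) stack=L1,L2,L3,L4,L5,L6; from [0,0,0]:
+L1 (α=2/3) → [74, 260/3, 484/3]
+L2 (α=0) → [74, 260/3, 484/3]
+L3 (α=3/4) → [152, 614/3, 845/6]
+L4 (α=1/4) → [265/2, 427/2, 867/8]
+L5 (α=2/3) → [505/6, 225/2, 2099/24]
+L6 (α=3/5) → [506/3, 549/5, 9407/60]
→ [169, 110, 157]

at x=0,y=1 over L1,L2,L3,L4,L5,L7:
L1 α=1/7: [160/7, 25, 207/7]
L2 α=1/2: [87/7, 279/2, 471/7]
L3 α=1/2: [880/7, 753/4, 1017/14]
L4 α=1/7: [5959/49, 2697/14, 4549/49]
L5 α=5/6: [24089/294, 2299/28, 3249/49]
L7 α=2/5: [50353/490, 17537/140, 26211/245]
→ [103, 125, 107]

at x=0,y=2 over L1,L2,L3,L4,L5,L7:
+L1 (α=3/5) → [618/5, 459/5, 102/5]
+L2 (α=3/4) → [3963/20, 777/10, 297/20]
+L3 (α=2/3) → [9523/60, 559/10, 3419/20]
+L4 (α=1/2) → [23623/120, 1369/20, 7719/40]
+L5 (α=0) → [23623/120, 1369/20, 7719/40]
+L7 (α=2/5) → [32663/200, 6427/100, 40597/200]
= [163, 64, 203]


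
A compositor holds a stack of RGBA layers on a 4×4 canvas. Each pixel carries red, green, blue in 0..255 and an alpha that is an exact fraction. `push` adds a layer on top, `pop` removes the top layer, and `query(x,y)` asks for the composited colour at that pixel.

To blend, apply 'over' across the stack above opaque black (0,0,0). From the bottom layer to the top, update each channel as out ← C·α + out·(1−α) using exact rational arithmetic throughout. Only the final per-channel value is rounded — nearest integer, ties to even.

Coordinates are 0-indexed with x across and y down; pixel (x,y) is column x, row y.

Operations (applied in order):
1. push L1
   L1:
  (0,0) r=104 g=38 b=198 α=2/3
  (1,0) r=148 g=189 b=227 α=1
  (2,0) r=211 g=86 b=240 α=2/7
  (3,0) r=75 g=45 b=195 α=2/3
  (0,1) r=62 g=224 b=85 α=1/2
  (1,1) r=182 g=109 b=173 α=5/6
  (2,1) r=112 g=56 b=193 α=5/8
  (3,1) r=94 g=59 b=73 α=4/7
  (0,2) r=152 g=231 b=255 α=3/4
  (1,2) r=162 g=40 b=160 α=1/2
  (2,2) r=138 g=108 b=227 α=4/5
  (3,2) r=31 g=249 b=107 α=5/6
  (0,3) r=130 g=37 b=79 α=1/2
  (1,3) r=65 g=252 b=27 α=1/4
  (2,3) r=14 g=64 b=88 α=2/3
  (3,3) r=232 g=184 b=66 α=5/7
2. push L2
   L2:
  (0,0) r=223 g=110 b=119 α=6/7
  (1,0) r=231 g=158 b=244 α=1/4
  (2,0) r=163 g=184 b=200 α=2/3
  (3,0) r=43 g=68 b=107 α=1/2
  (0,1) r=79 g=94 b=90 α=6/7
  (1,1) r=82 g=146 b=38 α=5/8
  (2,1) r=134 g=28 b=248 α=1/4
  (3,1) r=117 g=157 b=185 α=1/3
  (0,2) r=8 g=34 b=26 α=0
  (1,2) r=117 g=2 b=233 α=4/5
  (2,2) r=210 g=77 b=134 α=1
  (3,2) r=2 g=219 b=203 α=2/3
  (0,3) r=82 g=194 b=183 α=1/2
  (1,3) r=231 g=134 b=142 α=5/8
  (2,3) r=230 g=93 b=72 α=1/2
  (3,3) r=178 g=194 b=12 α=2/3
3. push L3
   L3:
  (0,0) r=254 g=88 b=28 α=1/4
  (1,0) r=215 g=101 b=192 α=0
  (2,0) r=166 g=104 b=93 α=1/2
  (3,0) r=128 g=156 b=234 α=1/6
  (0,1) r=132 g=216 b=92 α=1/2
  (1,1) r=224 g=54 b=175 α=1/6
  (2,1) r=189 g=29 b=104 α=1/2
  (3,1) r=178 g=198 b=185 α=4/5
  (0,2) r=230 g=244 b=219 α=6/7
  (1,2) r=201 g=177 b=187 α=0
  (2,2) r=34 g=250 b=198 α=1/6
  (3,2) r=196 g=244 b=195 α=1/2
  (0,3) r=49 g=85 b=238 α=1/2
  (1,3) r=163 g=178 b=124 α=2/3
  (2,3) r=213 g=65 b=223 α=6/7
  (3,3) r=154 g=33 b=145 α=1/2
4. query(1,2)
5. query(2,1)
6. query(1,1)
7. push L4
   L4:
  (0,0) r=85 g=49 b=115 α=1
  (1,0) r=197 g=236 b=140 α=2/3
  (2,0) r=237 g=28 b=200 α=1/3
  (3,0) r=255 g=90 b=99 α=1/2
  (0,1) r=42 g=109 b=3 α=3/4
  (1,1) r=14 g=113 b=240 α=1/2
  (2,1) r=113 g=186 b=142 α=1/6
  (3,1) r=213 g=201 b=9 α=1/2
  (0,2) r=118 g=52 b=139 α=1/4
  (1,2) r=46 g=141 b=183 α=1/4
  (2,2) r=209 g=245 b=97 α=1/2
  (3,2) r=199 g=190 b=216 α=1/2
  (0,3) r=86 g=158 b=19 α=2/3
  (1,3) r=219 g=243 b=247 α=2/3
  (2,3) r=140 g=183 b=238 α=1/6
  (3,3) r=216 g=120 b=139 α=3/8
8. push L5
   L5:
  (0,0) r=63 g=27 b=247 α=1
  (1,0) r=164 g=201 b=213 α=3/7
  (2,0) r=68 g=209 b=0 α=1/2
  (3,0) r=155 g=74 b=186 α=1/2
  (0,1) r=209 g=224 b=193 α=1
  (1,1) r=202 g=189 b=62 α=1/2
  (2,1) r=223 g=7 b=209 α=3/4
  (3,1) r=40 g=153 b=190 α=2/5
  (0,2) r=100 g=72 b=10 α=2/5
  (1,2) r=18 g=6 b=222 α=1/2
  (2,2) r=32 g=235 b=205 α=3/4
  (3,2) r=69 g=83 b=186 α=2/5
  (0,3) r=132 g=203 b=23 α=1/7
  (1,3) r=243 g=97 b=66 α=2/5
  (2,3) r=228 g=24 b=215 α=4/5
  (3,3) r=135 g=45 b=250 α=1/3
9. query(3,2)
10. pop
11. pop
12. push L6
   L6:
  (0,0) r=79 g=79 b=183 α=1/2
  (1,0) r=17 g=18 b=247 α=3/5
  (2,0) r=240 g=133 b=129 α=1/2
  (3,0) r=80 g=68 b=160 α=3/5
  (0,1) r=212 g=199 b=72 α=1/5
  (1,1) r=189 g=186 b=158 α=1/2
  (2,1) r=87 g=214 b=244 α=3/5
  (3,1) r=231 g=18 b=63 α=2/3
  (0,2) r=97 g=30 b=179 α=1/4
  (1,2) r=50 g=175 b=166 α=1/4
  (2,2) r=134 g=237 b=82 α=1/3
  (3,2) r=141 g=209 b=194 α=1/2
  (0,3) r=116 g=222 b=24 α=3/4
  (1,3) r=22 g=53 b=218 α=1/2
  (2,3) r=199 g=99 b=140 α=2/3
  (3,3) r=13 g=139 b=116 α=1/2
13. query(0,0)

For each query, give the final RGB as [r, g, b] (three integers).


(1,2) stack=L1,L2,L3; from [0,0,0]:
L1 α=1/2: [81, 20, 80]
L2 α=4/5: [549/5, 28/5, 1012/5]
L3 α=0: [549/5, 28/5, 1012/5]
→ [110, 6, 202]

at x=2,y=1 over L1,L2,L3:
L1 α=5/8: [70, 35, 965/8]
L2 α=1/4: [86, 133/4, 4879/32]
L3 α=1/2: [275/2, 249/8, 8207/64]
rounded: [138, 31, 128]

(1,1) stack=L1,L2,L3; from [0,0,0]:
after L1 α=5/6: [455/3, 545/6, 865/6]
after L2 α=5/8: [865/8, 2005/16, 1245/16]
after L3 α=1/6: [2039/16, 10889/96, 9025/96]
rounded: [127, 113, 94]

query (3,2) [L1,L2,L3,L4,L5] — begin 0,0,0
L1 α=5/6: [155/6, 415/2, 535/6]
L2 α=2/3: [179/18, 1291/6, 2971/18]
L3 α=1/2: [3707/36, 2755/12, 6481/36]
L4 α=1/2: [10871/72, 5035/24, 14257/72]
L5 α=2/5: [14183/120, 6363/40, 4637/24]
→ [118, 159, 193]

at x=0,y=0 over L1,L2,L3,L6:
after L1 α=2/3: [208/3, 76/3, 132]
after L2 α=6/7: [4222/21, 2056/21, 846/7]
after L3 α=1/4: [1500/7, 668/7, 1367/14]
after L6 α=1/2: [2053/14, 1221/14, 3929/28]
rounded: [147, 87, 140]


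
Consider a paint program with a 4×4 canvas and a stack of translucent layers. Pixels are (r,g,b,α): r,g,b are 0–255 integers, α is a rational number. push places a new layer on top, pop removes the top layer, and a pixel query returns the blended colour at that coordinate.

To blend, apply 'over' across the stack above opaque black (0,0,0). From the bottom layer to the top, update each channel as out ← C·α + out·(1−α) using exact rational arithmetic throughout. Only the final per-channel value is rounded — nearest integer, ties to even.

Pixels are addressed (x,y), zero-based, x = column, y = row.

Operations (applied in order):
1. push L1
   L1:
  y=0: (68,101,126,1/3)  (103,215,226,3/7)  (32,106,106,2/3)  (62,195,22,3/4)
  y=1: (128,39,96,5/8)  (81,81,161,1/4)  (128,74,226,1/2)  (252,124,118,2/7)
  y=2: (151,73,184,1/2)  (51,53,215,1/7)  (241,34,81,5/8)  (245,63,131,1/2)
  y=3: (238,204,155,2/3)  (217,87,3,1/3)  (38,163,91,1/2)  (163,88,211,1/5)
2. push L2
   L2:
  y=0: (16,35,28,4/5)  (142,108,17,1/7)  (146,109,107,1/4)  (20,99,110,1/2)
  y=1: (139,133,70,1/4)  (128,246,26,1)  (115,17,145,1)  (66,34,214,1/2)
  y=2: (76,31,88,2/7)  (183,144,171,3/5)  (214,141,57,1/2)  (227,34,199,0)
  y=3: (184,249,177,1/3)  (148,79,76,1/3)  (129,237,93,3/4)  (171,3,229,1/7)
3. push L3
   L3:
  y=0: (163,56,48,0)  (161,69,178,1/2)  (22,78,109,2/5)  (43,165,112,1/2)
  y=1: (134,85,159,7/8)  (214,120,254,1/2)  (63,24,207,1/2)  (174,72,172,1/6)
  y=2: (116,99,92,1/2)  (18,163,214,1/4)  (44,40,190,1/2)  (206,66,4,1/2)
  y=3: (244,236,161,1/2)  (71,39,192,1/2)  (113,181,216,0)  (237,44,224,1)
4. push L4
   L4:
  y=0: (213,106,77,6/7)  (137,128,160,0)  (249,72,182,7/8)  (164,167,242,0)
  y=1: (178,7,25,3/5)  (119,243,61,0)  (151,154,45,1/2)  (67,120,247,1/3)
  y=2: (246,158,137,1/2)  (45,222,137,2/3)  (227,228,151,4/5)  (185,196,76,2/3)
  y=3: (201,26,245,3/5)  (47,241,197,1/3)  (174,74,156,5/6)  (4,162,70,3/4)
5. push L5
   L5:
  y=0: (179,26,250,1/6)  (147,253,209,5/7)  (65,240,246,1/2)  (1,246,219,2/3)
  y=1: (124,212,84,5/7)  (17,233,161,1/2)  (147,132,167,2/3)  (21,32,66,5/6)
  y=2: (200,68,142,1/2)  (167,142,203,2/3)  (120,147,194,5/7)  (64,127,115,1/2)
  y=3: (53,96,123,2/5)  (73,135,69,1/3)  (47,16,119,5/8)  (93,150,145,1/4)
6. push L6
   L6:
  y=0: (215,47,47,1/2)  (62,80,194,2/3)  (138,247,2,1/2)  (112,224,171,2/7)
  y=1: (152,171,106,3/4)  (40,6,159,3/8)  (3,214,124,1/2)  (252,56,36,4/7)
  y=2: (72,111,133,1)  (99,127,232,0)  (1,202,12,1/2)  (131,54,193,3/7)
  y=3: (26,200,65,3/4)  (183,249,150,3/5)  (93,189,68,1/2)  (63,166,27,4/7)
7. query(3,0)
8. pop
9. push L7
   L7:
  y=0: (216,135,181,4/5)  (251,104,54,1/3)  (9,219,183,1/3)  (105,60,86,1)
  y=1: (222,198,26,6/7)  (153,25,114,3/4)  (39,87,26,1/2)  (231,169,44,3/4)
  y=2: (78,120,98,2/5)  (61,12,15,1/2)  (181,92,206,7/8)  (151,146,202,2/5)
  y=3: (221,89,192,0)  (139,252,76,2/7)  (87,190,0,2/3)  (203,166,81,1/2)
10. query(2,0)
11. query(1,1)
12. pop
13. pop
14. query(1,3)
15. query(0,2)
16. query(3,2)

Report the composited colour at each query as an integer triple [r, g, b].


at x=3,y=0 over L1,L2,L3,L4,L5,L6:
after L1 α=3/4: [93/2, 585/4, 33/2]
after L2 α=1/2: [133/4, 981/8, 253/4]
after L3 α=1/2: [305/8, 2301/16, 701/8]
after L4 α=0: [305/8, 2301/16, 701/8]
after L5 α=2/3: [107/8, 3391/16, 4205/24]
after L6 α=2/7: [2327/56, 24123/112, 29233/168]
rounded: [42, 215, 174]

at x=2,y=0 over L1,L2,L3,L4,L5,L7:
after L1 α=2/3: [64/3, 212/3, 212/3]
after L2 α=1/4: [105/2, 321/4, 319/4]
after L3 α=2/5: [403/10, 1587/20, 1829/20]
after L4 α=7/8: [17833/80, 11667/160, 27309/160]
after L5 α=1/2: [23033/160, 50067/320, 66669/320]
after L7 α=1/3: [23753/240, 28369/160, 31983/160]
→ [99, 177, 200]

query (1,1) [L1,L2,L3,L4,L5,L7] — begin 0,0,0
L1 α=1/4: [81/4, 81/4, 161/4]
L2 α=1: [128, 246, 26]
L3 α=1/2: [171, 183, 140]
L4 α=0: [171, 183, 140]
L5 α=1/2: [94, 208, 301/2]
L7 α=3/4: [553/4, 283/4, 985/8]
= [138, 71, 123]

at x=1,y=3 over L1,L2,L3,L4:
after L1 α=1/3: [217/3, 29, 1]
after L2 α=1/3: [878/9, 137/3, 26]
after L3 α=1/2: [1517/18, 127/3, 109]
after L4 α=1/3: [1940/27, 977/9, 415/3]
rounded: [72, 109, 138]

(0,2) stack=L1,L2,L3,L4; from [0,0,0]:
+L1 (α=1/2) → [151/2, 73/2, 92]
+L2 (α=2/7) → [1059/14, 489/14, 636/7]
+L3 (α=1/2) → [2683/28, 1875/28, 640/7]
+L4 (α=1/2) → [9571/56, 6299/56, 1599/14]
= [171, 112, 114]

at x=3,y=2 over L1,L2,L3,L4:
after L1 α=1/2: [245/2, 63/2, 131/2]
after L2 α=0: [245/2, 63/2, 131/2]
after L3 α=1/2: [657/4, 195/4, 139/4]
after L4 α=2/3: [2137/12, 1763/12, 249/4]
= [178, 147, 62]


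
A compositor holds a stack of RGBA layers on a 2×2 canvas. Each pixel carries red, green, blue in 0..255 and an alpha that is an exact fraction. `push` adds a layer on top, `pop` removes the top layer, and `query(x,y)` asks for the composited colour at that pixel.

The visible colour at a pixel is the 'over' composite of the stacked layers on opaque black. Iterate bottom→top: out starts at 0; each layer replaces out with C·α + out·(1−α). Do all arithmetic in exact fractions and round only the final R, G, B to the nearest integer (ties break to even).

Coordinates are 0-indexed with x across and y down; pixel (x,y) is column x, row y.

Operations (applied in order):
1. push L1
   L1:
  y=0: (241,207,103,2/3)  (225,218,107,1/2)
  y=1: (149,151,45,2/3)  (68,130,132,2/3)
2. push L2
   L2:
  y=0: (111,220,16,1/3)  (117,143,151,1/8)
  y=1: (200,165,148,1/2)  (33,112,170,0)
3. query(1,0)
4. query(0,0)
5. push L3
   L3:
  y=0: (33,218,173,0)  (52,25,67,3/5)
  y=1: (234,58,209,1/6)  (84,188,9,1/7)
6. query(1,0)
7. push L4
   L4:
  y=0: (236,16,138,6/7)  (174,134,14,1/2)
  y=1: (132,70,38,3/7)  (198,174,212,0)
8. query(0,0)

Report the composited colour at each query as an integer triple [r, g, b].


(1,0) stack=L1,L2; from [0,0,0]:
after L1 α=1/2: [225/2, 109, 107/2]
after L2 α=1/8: [1809/16, 453/4, 1051/16]
→ [113, 113, 66]

(0,0) stack=L1,L2; from [0,0,0]:
after L1 α=2/3: [482/3, 138, 206/3]
after L2 α=1/3: [1297/9, 496/3, 460/9]
→ [144, 165, 51]

at x=1,y=0 over L1,L2,L3:
after L1 α=1/2: [225/2, 109, 107/2]
after L2 α=1/8: [1809/16, 453/4, 1051/16]
after L3 α=3/5: [3057/40, 603/10, 2659/40]
= [76, 60, 66]

query (0,0) [L1,L2,L3,L4] — begin 0,0,0
L1 α=2/3: [482/3, 138, 206/3]
L2 α=1/3: [1297/9, 496/3, 460/9]
L3 α=0: [1297/9, 496/3, 460/9]
L4 α=6/7: [14041/63, 112/3, 7912/63]
= [223, 37, 126]


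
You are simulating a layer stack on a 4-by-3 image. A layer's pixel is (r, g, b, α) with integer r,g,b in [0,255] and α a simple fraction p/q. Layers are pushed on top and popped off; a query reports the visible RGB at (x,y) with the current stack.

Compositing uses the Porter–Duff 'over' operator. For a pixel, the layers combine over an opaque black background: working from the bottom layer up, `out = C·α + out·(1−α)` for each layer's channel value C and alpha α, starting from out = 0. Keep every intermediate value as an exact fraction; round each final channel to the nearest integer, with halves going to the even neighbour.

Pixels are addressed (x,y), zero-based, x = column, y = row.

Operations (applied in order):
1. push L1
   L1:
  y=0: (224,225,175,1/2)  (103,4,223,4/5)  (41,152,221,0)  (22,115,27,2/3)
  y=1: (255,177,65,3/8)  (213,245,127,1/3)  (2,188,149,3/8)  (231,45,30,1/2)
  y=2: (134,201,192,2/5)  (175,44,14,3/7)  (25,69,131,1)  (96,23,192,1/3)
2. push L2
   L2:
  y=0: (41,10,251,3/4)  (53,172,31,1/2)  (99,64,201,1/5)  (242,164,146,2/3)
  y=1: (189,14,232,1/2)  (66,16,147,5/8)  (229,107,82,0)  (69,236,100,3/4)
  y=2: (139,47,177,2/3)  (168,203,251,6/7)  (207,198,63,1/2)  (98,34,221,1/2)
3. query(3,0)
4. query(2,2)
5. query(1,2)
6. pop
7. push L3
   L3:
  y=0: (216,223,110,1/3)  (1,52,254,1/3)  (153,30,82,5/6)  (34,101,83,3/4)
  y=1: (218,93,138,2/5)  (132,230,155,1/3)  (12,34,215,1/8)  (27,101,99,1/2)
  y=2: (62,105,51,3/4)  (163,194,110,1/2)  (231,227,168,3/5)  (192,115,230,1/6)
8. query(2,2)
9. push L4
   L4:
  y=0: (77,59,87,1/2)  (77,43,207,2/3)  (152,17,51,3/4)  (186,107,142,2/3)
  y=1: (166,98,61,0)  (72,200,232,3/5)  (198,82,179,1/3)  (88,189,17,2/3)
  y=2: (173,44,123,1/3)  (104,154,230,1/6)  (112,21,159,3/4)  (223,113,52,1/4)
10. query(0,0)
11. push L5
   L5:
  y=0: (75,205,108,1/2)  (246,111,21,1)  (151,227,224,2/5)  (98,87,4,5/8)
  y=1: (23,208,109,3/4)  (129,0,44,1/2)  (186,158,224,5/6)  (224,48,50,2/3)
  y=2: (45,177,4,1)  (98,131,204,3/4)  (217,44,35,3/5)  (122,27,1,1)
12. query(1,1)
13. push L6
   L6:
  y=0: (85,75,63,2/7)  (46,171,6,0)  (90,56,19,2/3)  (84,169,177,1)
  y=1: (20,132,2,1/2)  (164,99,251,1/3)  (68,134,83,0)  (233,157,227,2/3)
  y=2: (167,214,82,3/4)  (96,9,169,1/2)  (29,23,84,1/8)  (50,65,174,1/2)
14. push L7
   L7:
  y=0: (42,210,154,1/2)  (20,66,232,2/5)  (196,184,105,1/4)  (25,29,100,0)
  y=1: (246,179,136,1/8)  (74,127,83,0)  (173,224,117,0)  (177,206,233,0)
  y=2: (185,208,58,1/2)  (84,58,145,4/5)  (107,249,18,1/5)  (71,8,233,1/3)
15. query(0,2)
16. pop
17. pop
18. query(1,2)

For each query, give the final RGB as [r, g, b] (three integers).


query (3,0) [L1,L2] — begin 0,0,0
+L1 (α=2/3) → [44/3, 230/3, 18]
+L2 (α=2/3) → [1496/9, 1214/9, 310/3]
rounded: [166, 135, 103]

(2,2) stack=L1,L2; from [0,0,0]:
after L1 α=1: [25, 69, 131]
after L2 α=1/2: [116, 267/2, 97]
= [116, 134, 97]

(1,2) stack=L1,L2; from [0,0,0]:
+L1 (α=3/7) → [75, 132/7, 6]
+L2 (α=6/7) → [1083/7, 8658/49, 216]
rounded: [155, 177, 216]

query (2,2) [L1,L3] — begin 0,0,0
+L1 (α=1) → [25, 69, 131]
+L3 (α=3/5) → [743/5, 819/5, 766/5]
rounded: [149, 164, 153]

(0,0) stack=L1,L3,L4; from [0,0,0]:
after L1 α=1/2: [112, 225/2, 175/2]
after L3 α=1/3: [440/3, 448/3, 95]
after L4 α=1/2: [671/6, 625/6, 91]
rounded: [112, 104, 91]

(1,1) stack=L1,L3,L4,L5; from [0,0,0]:
after L1 α=1/3: [71, 245/3, 127/3]
after L3 α=1/3: [274/3, 1180/9, 719/9]
after L4 α=3/5: [1196/15, 1552/9, 7702/45]
after L5 α=1/2: [3131/30, 776/9, 4841/45]
= [104, 86, 108]

(0,2) stack=L1,L3,L4,L5,L6,L7; from [0,0,0]:
after L1 α=2/5: [268/5, 402/5, 384/5]
after L3 α=3/4: [599/10, 1977/20, 1149/20]
after L4 α=1/3: [488/5, 2417/30, 793/10]
after L5 α=1: [45, 177, 4]
after L6 α=3/4: [273/2, 819/4, 125/2]
after L7 α=1/2: [643/4, 1651/8, 241/4]
rounded: [161, 206, 60]

(1,2) stack=L1,L3,L4,L5; from [0,0,0]:
after L1 α=3/7: [75, 132/7, 6]
after L3 α=1/2: [119, 745/7, 58]
after L4 α=1/6: [233/2, 1601/14, 260/3]
after L5 α=3/4: [821/8, 7103/56, 524/3]
= [103, 127, 175]


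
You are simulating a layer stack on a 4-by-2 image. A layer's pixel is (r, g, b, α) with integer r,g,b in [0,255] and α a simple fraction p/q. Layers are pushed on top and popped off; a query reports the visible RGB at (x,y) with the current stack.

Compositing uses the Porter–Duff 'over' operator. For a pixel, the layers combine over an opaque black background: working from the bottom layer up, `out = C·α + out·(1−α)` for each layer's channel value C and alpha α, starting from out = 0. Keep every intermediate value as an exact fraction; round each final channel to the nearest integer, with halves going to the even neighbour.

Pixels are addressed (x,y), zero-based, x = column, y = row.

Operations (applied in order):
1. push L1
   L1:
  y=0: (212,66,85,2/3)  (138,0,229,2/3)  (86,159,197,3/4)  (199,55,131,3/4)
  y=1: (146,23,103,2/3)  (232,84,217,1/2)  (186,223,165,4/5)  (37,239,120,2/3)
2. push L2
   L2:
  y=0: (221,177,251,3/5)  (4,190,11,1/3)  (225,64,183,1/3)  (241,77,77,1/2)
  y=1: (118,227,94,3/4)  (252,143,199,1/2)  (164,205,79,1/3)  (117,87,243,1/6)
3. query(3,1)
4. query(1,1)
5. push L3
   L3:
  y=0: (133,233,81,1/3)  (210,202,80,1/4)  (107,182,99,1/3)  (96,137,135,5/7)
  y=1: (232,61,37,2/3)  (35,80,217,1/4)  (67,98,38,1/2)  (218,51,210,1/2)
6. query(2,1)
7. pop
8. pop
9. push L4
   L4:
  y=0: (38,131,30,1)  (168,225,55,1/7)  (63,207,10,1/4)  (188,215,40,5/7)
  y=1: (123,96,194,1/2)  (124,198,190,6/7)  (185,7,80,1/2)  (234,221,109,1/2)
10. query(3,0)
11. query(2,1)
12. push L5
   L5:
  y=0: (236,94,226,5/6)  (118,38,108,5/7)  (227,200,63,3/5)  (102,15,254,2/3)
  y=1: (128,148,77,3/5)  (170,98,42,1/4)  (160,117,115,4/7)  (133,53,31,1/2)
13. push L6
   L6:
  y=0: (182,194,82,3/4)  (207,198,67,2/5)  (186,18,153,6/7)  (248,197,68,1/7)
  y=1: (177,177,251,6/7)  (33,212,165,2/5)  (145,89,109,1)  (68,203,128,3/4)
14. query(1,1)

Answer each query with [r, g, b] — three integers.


at x=3,y=1 over L1,L2:
+L1 (α=2/3) → [74/3, 478/3, 80]
+L2 (α=1/6) → [721/18, 2651/18, 643/6]
= [40, 147, 107]

query (1,1) [L1,L2] — begin 0,0,0
L1 α=1/2: [116, 42, 217/2]
L2 α=1/2: [184, 185/2, 615/4]
rounded: [184, 92, 154]

query (2,1) [L1,L2,L3] — begin 0,0,0
+L1 (α=4/5) → [744/5, 892/5, 132]
+L2 (α=1/3) → [2308/15, 2809/15, 343/3]
+L3 (α=1/2) → [3313/30, 4279/30, 457/6]
→ [110, 143, 76]

query (3,0) [L1,L4] — begin 0,0,0
after L1 α=3/4: [597/4, 165/4, 393/4]
after L4 α=5/7: [2477/14, 2315/14, 793/14]
→ [177, 165, 57]

(2,1) stack=L1,L4; from [0,0,0]:
L1 α=4/5: [744/5, 892/5, 132]
L4 α=1/2: [1669/10, 927/10, 106]
→ [167, 93, 106]

query (1,1) [L1,L4,L5,L6] — begin 0,0,0
after L1 α=1/2: [116, 42, 217/2]
after L4 α=6/7: [860/7, 1230/7, 2497/14]
after L5 α=1/4: [1885/14, 1094/7, 8079/56]
after L6 α=2/5: [6579/70, 1250/7, 42717/280]
= [94, 179, 153]


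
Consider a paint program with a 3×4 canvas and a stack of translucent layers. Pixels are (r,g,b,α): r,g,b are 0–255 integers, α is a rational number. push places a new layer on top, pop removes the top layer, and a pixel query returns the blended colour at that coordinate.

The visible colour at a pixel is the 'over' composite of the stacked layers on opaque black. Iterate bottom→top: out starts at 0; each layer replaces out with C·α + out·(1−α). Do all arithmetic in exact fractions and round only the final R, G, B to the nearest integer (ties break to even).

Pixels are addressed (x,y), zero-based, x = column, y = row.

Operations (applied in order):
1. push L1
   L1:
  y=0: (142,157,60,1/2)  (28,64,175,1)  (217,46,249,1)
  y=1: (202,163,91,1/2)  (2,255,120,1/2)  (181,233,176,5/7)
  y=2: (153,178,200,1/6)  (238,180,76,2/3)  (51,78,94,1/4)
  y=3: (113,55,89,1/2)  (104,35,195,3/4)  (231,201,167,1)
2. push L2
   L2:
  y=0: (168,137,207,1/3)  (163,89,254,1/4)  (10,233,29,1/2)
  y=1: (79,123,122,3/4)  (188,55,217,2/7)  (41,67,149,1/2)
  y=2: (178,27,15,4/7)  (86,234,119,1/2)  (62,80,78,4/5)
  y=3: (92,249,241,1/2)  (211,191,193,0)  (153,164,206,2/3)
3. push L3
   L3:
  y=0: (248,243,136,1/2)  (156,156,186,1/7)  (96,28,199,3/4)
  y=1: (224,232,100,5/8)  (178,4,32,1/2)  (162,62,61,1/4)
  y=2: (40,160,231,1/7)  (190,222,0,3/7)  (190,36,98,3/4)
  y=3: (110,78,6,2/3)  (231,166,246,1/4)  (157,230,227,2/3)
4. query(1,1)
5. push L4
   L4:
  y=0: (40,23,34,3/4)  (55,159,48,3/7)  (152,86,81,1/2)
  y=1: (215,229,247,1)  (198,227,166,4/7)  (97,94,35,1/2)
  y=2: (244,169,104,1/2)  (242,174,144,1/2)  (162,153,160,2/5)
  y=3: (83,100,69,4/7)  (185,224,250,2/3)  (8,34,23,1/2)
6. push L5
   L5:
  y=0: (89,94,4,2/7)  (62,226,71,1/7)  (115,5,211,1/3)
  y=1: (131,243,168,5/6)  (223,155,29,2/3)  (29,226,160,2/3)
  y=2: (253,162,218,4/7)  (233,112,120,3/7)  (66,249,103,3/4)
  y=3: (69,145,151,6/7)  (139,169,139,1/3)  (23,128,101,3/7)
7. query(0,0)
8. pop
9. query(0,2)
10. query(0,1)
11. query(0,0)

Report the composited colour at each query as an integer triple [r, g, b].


(1,1) stack=L1,L2,L3; from [0,0,0]:
after L1 α=1/2: [1, 255/2, 60]
after L2 α=2/7: [381/7, 1495/14, 734/7]
after L3 α=1/2: [1627/14, 1551/28, 479/7]
= [116, 55, 68]

query (0,0) [L1,L2,L3,L4,L5] — begin 0,0,0
after L1 α=1/2: [71, 157/2, 30]
after L2 α=1/3: [310/3, 98, 89]
after L3 α=1/2: [527/3, 341/2, 225/2]
after L4 α=3/4: [887/12, 479/8, 429/8]
after L5 α=2/7: [6571/84, 557/8, 2209/56]
rounded: [78, 70, 39]

query (0,2) [L1,L2,L3,L4] — begin 0,0,0
+L1 (α=1/6) → [51/2, 89/3, 100/3]
+L2 (α=4/7) → [1577/14, 197/7, 160/7]
+L3 (α=1/7) → [5011/49, 2302/49, 2577/49]
+L4 (α=1/2) → [16967/98, 10583/98, 7673/98]
rounded: [173, 108, 78]

at x=0,y=1 over L1,L2,L3,L4:
+L1 (α=1/2) → [101, 163/2, 91/2]
+L2 (α=3/4) → [169/2, 901/8, 823/8]
+L3 (α=5/8) → [2747/16, 11983/64, 6469/64]
+L4 (α=1) → [215, 229, 247]
→ [215, 229, 247]

query (0,0) [L1,L2,L3,L4] — begin 0,0,0
after L1 α=1/2: [71, 157/2, 30]
after L2 α=1/3: [310/3, 98, 89]
after L3 α=1/2: [527/3, 341/2, 225/2]
after L4 α=3/4: [887/12, 479/8, 429/8]
→ [74, 60, 54]


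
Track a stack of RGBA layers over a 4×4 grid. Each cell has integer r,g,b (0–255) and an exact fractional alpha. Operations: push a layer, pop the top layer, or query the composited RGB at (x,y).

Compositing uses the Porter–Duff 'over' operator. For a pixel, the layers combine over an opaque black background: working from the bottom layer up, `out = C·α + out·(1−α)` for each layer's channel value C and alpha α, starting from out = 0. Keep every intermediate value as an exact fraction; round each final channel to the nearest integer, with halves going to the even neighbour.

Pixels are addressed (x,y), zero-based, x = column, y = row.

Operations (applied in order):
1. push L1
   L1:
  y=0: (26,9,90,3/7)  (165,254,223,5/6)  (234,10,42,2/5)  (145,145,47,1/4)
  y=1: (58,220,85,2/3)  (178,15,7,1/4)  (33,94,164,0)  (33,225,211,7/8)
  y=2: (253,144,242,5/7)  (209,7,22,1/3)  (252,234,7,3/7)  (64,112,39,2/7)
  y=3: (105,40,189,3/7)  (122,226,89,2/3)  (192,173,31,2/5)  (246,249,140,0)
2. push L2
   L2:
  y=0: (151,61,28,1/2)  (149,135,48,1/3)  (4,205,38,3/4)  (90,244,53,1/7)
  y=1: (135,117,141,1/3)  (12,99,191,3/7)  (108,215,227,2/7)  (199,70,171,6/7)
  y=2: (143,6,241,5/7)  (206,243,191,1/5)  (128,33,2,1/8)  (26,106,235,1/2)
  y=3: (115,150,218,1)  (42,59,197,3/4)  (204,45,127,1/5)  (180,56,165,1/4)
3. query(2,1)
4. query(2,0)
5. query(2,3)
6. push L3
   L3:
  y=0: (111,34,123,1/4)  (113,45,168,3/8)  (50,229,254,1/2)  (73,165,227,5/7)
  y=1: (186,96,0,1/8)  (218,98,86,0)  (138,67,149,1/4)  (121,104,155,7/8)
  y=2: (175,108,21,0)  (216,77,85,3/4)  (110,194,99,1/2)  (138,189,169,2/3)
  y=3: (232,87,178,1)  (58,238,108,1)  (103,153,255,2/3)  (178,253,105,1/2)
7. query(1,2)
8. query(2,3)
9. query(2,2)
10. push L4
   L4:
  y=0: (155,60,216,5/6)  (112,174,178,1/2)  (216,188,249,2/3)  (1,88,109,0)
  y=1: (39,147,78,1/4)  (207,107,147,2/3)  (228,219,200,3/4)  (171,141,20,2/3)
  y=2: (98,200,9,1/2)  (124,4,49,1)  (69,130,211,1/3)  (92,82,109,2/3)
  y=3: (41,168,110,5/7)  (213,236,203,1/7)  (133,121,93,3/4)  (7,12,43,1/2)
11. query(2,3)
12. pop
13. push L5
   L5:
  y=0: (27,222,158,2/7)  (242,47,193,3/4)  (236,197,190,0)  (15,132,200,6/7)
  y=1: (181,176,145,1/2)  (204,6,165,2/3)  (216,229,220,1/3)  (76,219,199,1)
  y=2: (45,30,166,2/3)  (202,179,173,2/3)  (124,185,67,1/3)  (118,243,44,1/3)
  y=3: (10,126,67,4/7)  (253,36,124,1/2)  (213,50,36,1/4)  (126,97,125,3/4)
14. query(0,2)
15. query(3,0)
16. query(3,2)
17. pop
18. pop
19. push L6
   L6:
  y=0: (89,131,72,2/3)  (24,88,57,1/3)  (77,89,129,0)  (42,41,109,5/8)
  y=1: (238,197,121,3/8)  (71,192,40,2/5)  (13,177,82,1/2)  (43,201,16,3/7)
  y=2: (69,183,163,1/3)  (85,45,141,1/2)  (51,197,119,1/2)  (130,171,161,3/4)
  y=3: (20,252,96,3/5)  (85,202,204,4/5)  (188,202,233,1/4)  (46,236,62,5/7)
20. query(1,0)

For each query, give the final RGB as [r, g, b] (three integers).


query (2,1) [L1,L2] — begin 0,0,0
+L1 (α=0) → [0, 0, 0]
+L2 (α=2/7) → [216/7, 430/7, 454/7]
= [31, 61, 65]

query (2,0) [L1,L2] — begin 0,0,0
after L1 α=2/5: [468/5, 4, 84/5]
after L2 α=3/4: [132/5, 619/4, 327/10]
= [26, 155, 33]

at x=2,y=3 over L1,L2:
L1 α=2/5: [384/5, 346/5, 62/5]
L2 α=1/5: [2556/25, 1609/25, 883/25]
rounded: [102, 64, 35]

query (1,2) [L1,L2,L3] — begin 0,0,0
L1 α=1/3: [209/3, 7/3, 22/3]
L2 α=1/5: [1454/15, 757/15, 661/15]
L3 α=3/4: [5587/30, 2111/30, 2243/30]
rounded: [186, 70, 75]

(2,3) stack=L1,L2,L3; from [0,0,0]:
L1 α=2/5: [384/5, 346/5, 62/5]
L2 α=1/5: [2556/25, 1609/25, 883/25]
L3 α=2/3: [7706/75, 9259/75, 13633/75]
rounded: [103, 123, 182]

(2,2) stack=L1,L2,L3; from [0,0,0]:
+L1 (α=3/7) → [108, 702/7, 3]
+L2 (α=1/8) → [221/2, 735/8, 23/8]
+L3 (α=1/2) → [441/4, 2287/16, 815/16]
= [110, 143, 51]

(2,3) stack=L1,L2,L3,L4; from [0,0,0]:
L1 α=2/5: [384/5, 346/5, 62/5]
L2 α=1/5: [2556/25, 1609/25, 883/25]
L3 α=2/3: [7706/75, 9259/75, 13633/75]
L4 α=3/4: [37631/300, 9121/75, 17279/150]
rounded: [125, 122, 115]

query (0,2) [L1,L2,L3,L5] — begin 0,0,0
after L1 α=5/7: [1265/7, 720/7, 1210/7]
after L2 α=5/7: [7535/49, 1650/49, 10855/49]
after L3 α=0: [7535/49, 1650/49, 10855/49]
after L5 α=2/3: [11945/147, 1530/49, 9041/49]
= [81, 31, 185]

(3,0) stack=L1,L2,L3,L5; from [0,0,0]:
+L1 (α=1/4) → [145/4, 145/4, 47/4]
+L2 (α=1/7) → [615/14, 923/14, 247/14]
+L3 (α=5/7) → [3170/49, 6698/49, 8192/49]
+L5 (α=6/7) → [7580/343, 45506/343, 66992/343]
→ [22, 133, 195]

at x=3,y=2 over L1,L2,L3,L5:
+L1 (α=2/7) → [128/7, 32, 78/7]
+L2 (α=1/2) → [155/7, 69, 1723/14]
+L3 (α=2/3) → [2087/21, 149, 6455/42]
+L5 (α=1/3) → [6652/63, 541/3, 7379/63]
rounded: [106, 180, 117]

(1,0) stack=L1,L2,L6; from [0,0,0]:
L1 α=5/6: [275/2, 635/3, 1115/6]
L2 α=1/3: [424/3, 1675/9, 1259/9]
L6 α=1/3: [920/9, 4142/27, 3031/27]
→ [102, 153, 112]
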